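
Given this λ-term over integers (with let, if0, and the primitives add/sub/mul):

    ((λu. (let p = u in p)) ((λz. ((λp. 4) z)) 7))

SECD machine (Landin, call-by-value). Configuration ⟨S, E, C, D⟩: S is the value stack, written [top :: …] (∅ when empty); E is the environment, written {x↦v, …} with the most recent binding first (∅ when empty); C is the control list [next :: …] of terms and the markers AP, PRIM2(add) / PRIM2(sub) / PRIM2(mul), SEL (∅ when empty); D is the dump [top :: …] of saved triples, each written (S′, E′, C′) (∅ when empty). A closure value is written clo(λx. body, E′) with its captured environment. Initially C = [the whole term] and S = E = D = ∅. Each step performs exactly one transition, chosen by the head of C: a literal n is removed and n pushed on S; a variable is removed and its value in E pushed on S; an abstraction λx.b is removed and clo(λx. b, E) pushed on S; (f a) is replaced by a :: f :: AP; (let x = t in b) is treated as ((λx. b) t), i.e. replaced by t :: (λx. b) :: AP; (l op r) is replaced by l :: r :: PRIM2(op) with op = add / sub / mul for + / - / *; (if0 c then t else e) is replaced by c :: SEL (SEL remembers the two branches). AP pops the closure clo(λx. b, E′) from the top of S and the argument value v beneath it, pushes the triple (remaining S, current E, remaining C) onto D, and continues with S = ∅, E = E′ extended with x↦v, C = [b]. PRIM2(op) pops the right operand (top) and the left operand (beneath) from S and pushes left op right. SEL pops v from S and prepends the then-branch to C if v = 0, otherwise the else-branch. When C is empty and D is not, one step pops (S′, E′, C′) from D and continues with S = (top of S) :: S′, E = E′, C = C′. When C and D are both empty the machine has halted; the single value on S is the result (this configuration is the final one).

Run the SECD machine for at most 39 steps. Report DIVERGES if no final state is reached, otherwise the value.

Answer: 4

Derivation:
t=0: [S=∅ | E=∅ | C=[((λu. (let p = u in p)) ((λz. ((λp. 4) z)) 7))] | D=∅]
t=1: [S=∅ | E=∅ | C=[((λz. ((λp. 4) z)) 7) :: (λu. (let p = u in p)) :: AP] | D=∅]
t=2: [S=∅ | E=∅ | C=[7 :: (λz. ((λp. 4) z)) :: AP :: (λu. (let p = u in p)) :: AP] | D=∅]
t=3: [S=[7] | E=∅ | C=[(λz. ((λp. 4) z)) :: AP :: (λu. (let p = u in p)) :: AP] | D=∅]
t=4: [S=[clo(λz. ((λp. 4) z), ∅) :: 7] | E=∅ | C=[AP :: (λu. (let p = u in p)) :: AP] | D=∅]
t=5: [S=∅ | E={z↦7} | C=[((λp. 4) z)] | D=[(∅, ∅, [(λu. (let p = u in p)) :: AP])]]
t=6: [S=∅ | E={z↦7} | C=[z :: (λp. 4) :: AP] | D=[(∅, ∅, [(λu. (let p = u in p)) :: AP])]]
t=7: [S=[7] | E={z↦7} | C=[(λp. 4) :: AP] | D=[(∅, ∅, [(λu. (let p = u in p)) :: AP])]]
t=8: [S=[clo(λp. 4, {z↦7}) :: 7] | E={z↦7} | C=[AP] | D=[(∅, ∅, [(λu. (let p = u in p)) :: AP])]]
t=9: [S=∅ | E={p↦7, z↦7} | C=[4] | D=[(∅, {z↦7}, ∅) :: (∅, ∅, [(λu. (let p = u in p)) :: AP])]]
t=10: [S=[4] | E={p↦7, z↦7} | C=∅ | D=[(∅, {z↦7}, ∅) :: (∅, ∅, [(λu. (let p = u in p)) :: AP])]]
t=11: [S=[4] | E={z↦7} | C=∅ | D=[(∅, ∅, [(λu. (let p = u in p)) :: AP])]]
t=12: [S=[4] | E=∅ | C=[(λu. (let p = u in p)) :: AP] | D=∅]
t=13: [S=[clo(λu. (let p = u in p), ∅) :: 4] | E=∅ | C=[AP] | D=∅]
t=14: [S=∅ | E={u↦4} | C=[(let p = u in p)] | D=[(∅, ∅, ∅)]]
t=15: [S=∅ | E={u↦4} | C=[u :: (λp. p) :: AP] | D=[(∅, ∅, ∅)]]
t=16: [S=[4] | E={u↦4} | C=[(λp. p) :: AP] | D=[(∅, ∅, ∅)]]
t=17: [S=[clo(λp. p, {u↦4}) :: 4] | E={u↦4} | C=[AP] | D=[(∅, ∅, ∅)]]
t=18: [S=∅ | E={p↦4, u↦4} | C=[p] | D=[(∅, {u↦4}, ∅) :: (∅, ∅, ∅)]]
t=19: [S=[4] | E={p↦4, u↦4} | C=∅ | D=[(∅, {u↦4}, ∅) :: (∅, ∅, ∅)]]
t=20: [S=[4] | E={u↦4} | C=∅ | D=[(∅, ∅, ∅)]]
t=21: [S=[4] | E=∅ | C=∅ | D=∅]
→ final value 4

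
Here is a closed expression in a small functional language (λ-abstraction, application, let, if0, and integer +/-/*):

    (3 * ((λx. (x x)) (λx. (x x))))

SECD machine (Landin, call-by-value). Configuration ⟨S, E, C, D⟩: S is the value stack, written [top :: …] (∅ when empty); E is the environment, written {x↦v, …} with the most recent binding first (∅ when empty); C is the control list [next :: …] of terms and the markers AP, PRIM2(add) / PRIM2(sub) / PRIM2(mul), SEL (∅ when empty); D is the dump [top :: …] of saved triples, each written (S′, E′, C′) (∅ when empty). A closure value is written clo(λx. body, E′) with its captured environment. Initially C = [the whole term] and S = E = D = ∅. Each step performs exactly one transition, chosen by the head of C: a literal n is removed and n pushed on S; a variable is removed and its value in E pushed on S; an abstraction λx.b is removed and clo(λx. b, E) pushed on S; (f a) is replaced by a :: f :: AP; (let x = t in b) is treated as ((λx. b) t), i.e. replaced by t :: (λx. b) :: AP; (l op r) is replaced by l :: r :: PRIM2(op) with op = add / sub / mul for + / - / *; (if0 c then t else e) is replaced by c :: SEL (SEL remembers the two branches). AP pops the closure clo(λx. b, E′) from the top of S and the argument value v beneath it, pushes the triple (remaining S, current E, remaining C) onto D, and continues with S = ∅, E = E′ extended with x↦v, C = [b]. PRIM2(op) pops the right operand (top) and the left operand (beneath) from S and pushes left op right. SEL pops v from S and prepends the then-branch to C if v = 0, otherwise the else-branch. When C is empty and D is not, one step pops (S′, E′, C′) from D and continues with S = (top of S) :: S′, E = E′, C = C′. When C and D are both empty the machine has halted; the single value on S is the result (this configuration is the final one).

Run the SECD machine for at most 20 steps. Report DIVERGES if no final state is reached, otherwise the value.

Answer: DIVERGES (no final state within 20 steps)

Derivation:
t=0: [S=∅ | E=∅ | C=[(3 * ((λx. (x x)) (λx. (x x))))] | D=∅]
t=1: [S=∅ | E=∅ | C=[3 :: ((λx. (x x)) (λx. (x x))) :: PRIM2(mul)] | D=∅]
t=2: [S=[3] | E=∅ | C=[((λx. (x x)) (λx. (x x))) :: PRIM2(mul)] | D=∅]
t=3: [S=[3] | E=∅ | C=[(λx. (x x)) :: (λx. (x x)) :: AP :: PRIM2(mul)] | D=∅]
t=4: [S=[clo(λx. (x x), ∅) :: 3] | E=∅ | C=[(λx. (x x)) :: AP :: PRIM2(mul)] | D=∅]
t=5: [S=[clo(λx. (x x), ∅) :: clo(λx. (x x), ∅) :: 3] | E=∅ | C=[AP :: PRIM2(mul)] | D=∅]
t=6: [S=∅ | E={x↦clo(λx. (x x), ∅)} | C=[(x x)] | D=[([3], ∅, [PRIM2(mul)])]]
t=7: [S=∅ | E={x↦clo(λx. (x x), ∅)} | C=[x :: x :: AP] | D=[([3], ∅, [PRIM2(mul)])]]
t=8: [S=[clo(λx. (x x), ∅)] | E={x↦clo(λx. (x x), ∅)} | C=[x :: AP] | D=[([3], ∅, [PRIM2(mul)])]]
t=9: [S=[clo(λx. (x x), ∅) :: clo(λx. (x x), ∅)] | E={x↦clo(λx. (x x), ∅)} | C=[AP] | D=[([3], ∅, [PRIM2(mul)])]]
t=10: [S=∅ | E={x↦clo(λx. (x x), ∅)} | C=[(x x)] | D=[(∅, {x↦clo(λx. (x x), ∅)}, ∅) :: ([3], ∅, [PRIM2(mul)])]]
t=11: [S=∅ | E={x↦clo(λx. (x x), ∅)} | C=[x :: x :: AP] | D=[(∅, {x↦clo(λx. (x x), ∅)}, ∅) :: ([3], ∅, [PRIM2(mul)])]]
t=12: [S=[clo(λx. (x x), ∅)] | E={x↦clo(λx. (x x), ∅)} | C=[x :: AP] | D=[(∅, {x↦clo(λx. (x x), ∅)}, ∅) :: ([3], ∅, [PRIM2(mul)])]]
t=13: [S=[clo(λx. (x x), ∅) :: clo(λx. (x x), ∅)] | E={x↦clo(λx. (x x), ∅)} | C=[AP] | D=[(∅, {x↦clo(λx. (x x), ∅)}, ∅) :: ([3], ∅, [PRIM2(mul)])]]
t=14: [S=∅ | E={x↦clo(λx. (x x), ∅)} | C=[(x x)] | D=[(∅, {x↦clo(λx. (x x), ∅)}, ∅) :: (∅, {x↦clo(λx. (x x), ∅)}, ∅) :: ([3], ∅, [PRIM2(mul)])]]
t=15: [S=∅ | E={x↦clo(λx. (x x), ∅)} | C=[x :: x :: AP] | D=[(∅, {x↦clo(λx. (x x), ∅)}, ∅) :: (∅, {x↦clo(λx. (x x), ∅)}, ∅) :: ([3], ∅, [PRIM2(mul)])]]
t=16: [S=[clo(λx. (x x), ∅)] | E={x↦clo(λx. (x x), ∅)} | C=[x :: AP] | D=[(∅, {x↦clo(λx. (x x), ∅)}, ∅) :: (∅, {x↦clo(λx. (x x), ∅)}, ∅) :: ([3], ∅, [PRIM2(mul)])]]
t=17: [S=[clo(λx. (x x), ∅) :: clo(λx. (x x), ∅)] | E={x↦clo(λx. (x x), ∅)} | C=[AP] | D=[(∅, {x↦clo(λx. (x x), ∅)}, ∅) :: (∅, {x↦clo(λx. (x x), ∅)}, ∅) :: ([3], ∅, [PRIM2(mul)])]]
t=18: [S=∅ | E={x↦clo(λx. (x x), ∅)} | C=[(x x)] | D=[(∅, {x↦clo(λx. (x x), ∅)}, ∅) :: (∅, {x↦clo(λx. (x x), ∅)}, ∅) :: (∅, {x↦clo(λx. (x x), ∅)}, ∅) :: ([3], ∅, [PRIM2(mul)])]]
t=19: [S=∅ | E={x↦clo(λx. (x x), ∅)} | C=[x :: x :: AP] | D=[(∅, {x↦clo(λx. (x x), ∅)}, ∅) :: (∅, {x↦clo(λx. (x x), ∅)}, ∅) :: (∅, {x↦clo(λx. (x x), ∅)}, ∅) :: ([3], ∅, [PRIM2(mul)])]]
t=20: [S=[clo(λx. (x x), ∅)] | E={x↦clo(λx. (x x), ∅)} | C=[x :: AP] | D=[(∅, {x↦clo(λx. (x x), ∅)}, ∅) :: (∅, {x↦clo(λx. (x x), ∅)}, ∅) :: (∅, {x↦clo(λx. (x x), ∅)}, ∅) :: ([3], ∅, [PRIM2(mul)])]]
→ 20 transitions taken and the configuration is still not final: no result within 20 steps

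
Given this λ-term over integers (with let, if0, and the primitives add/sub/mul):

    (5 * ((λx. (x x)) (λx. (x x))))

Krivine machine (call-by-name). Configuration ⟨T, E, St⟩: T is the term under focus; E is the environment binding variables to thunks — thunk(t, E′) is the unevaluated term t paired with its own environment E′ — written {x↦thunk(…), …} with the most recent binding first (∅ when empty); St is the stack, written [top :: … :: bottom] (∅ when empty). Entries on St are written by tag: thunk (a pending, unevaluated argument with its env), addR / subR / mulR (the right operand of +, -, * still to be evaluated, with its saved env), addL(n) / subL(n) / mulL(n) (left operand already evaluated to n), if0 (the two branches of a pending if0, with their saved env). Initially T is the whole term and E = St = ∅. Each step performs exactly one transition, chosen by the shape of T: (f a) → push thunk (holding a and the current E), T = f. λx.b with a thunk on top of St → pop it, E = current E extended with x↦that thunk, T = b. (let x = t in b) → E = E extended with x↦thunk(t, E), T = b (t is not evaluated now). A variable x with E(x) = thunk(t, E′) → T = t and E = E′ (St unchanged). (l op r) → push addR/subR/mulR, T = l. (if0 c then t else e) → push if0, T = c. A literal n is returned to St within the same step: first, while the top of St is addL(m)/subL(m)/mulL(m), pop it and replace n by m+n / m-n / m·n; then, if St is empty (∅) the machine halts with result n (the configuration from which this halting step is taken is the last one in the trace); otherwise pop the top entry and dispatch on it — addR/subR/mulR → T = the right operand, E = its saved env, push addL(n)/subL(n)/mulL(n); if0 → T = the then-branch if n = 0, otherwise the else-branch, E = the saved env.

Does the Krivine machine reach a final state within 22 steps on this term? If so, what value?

t=0: ⟨T=(5 * ((λx. (x x)) (λx. (x x)))); E=∅; St=∅⟩
t=1: ⟨T=5; E=∅; St=[mulR]⟩
t=2: ⟨T=((λx. (x x)) (λx. (x x))); E=∅; St=[mulL(5)]⟩
t=3: ⟨T=(λx. (x x)); E=∅; St=[thunk :: mulL(5)]⟩
t=4: ⟨T=(x x); E={x↦thunk((λx. (x x)), ∅)}; St=[mulL(5)]⟩
t=5: ⟨T=x; E={x↦thunk((λx. (x x)), ∅)}; St=[thunk :: mulL(5)]⟩
t=6: ⟨T=(λx. (x x)); E=∅; St=[thunk :: mulL(5)]⟩
t=7: ⟨T=(x x); E={x↦thunk(x, {x↦thunk((λx. (x x)), ∅)})}; St=[mulL(5)]⟩
t=8: ⟨T=x; E={x↦thunk(x, {x↦thunk((λx. (x x)), ∅)})}; St=[thunk :: mulL(5)]⟩
t=9: ⟨T=x; E={x↦thunk((λx. (x x)), ∅)}; St=[thunk :: mulL(5)]⟩
t=10: ⟨T=(λx. (x x)); E=∅; St=[thunk :: mulL(5)]⟩
t=11: ⟨T=(x x); E={x↦thunk(x, {x↦thunk(x, {x↦thunk((λx. (x x)), ∅)})})}; St=[mulL(5)]⟩
t=12: ⟨T=x; E={x↦thunk(x, {x↦thunk(x, {x↦thunk((λx. (x x)), ∅)})})}; St=[thunk :: mulL(5)]⟩
t=13: ⟨T=x; E={x↦thunk(x, {x↦thunk((λx. (x x)), ∅)})}; St=[thunk :: mulL(5)]⟩
t=14: ⟨T=x; E={x↦thunk((λx. (x x)), ∅)}; St=[thunk :: mulL(5)]⟩
t=15: ⟨T=(λx. (x x)); E=∅; St=[thunk :: mulL(5)]⟩
t=16: ⟨T=(x x); E={x↦thunk(x, {x↦thunk(x, {x↦thunk(x, {x↦thunk((λx. (x x)), ∅)})})})}; St=[mulL(5)]⟩
t=17: ⟨T=x; E={x↦thunk(x, {x↦thunk(x, {x↦thunk(x, {x↦thunk((λx. (x x)), ∅)})})})}; St=[thunk :: mulL(5)]⟩
t=18: ⟨T=x; E={x↦thunk(x, {x↦thunk(x, {x↦thunk((λx. (x x)), ∅)})})}; St=[thunk :: mulL(5)]⟩
t=19: ⟨T=x; E={x↦thunk(x, {x↦thunk((λx. (x x)), ∅)})}; St=[thunk :: mulL(5)]⟩
t=20: ⟨T=x; E={x↦thunk((λx. (x x)), ∅)}; St=[thunk :: mulL(5)]⟩
t=21: ⟨T=(λx. (x x)); E=∅; St=[thunk :: mulL(5)]⟩
t=22: ⟨T=(x x); E={x↦thunk(x, {x↦thunk(x, {x↦thunk(x, {x↦thunk(x, {x↦thunk((λx. (x x)), ∅)})})})})}; St=[mulL(5)]⟩
→ 22 transitions taken and the configuration is still not final: no result within 22 steps

Answer: DIVERGES (no final state within 22 steps)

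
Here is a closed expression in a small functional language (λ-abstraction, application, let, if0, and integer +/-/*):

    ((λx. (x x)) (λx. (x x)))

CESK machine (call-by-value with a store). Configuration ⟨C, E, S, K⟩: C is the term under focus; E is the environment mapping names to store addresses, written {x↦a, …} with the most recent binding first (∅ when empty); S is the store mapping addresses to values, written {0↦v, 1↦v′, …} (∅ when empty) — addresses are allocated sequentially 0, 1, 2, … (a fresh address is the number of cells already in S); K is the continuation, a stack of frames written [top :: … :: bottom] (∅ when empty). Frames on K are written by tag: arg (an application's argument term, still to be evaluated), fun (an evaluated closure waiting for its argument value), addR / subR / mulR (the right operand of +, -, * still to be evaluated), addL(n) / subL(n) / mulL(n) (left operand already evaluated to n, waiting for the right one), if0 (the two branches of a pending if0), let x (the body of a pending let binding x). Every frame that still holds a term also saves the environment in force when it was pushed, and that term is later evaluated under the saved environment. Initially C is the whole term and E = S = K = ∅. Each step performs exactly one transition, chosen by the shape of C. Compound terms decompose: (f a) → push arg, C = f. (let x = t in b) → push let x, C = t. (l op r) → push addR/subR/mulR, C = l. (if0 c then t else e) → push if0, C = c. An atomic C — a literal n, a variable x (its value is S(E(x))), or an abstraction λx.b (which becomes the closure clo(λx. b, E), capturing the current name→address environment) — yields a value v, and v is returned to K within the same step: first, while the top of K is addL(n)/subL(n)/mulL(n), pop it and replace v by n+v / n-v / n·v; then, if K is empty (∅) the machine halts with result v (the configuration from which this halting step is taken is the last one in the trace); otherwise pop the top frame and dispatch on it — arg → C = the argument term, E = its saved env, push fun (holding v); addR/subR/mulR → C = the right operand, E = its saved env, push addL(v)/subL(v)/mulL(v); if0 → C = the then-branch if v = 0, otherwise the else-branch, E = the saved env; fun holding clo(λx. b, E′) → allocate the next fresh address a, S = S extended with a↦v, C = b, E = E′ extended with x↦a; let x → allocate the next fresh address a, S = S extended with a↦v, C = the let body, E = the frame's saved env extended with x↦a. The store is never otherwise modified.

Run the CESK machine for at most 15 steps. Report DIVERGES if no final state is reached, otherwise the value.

[0] <C=((λx. (x x)) (λx. (x x))), E=∅, S=∅, K=∅>
[1] <C=(λx. (x x)), E=∅, S=∅, K=[arg]>
[2] <C=(λx. (x x)), E=∅, S=∅, K=[fun]>
[3] <C=(x x), E={x↦0}, S={0↦clo(λx. (x x), ∅)}, K=∅>
[4] <C=x, E={x↦0}, S={0↦clo(λx. (x x), ∅)}, K=[arg]>
[5] <C=x, E={x↦0}, S={0↦clo(λx. (x x), ∅)}, K=[fun]>
[6] <C=(x x), E={x↦1}, S={0↦clo(λx. (x x), ∅), 1↦clo(λx. (x x), ∅)}, K=∅>
[7] <C=x, E={x↦1}, S={0↦clo(λx. (x x), ∅), 1↦clo(λx. (x x), ∅)}, K=[arg]>
[8] <C=x, E={x↦1}, S={0↦clo(λx. (x x), ∅), 1↦clo(λx. (x x), ∅)}, K=[fun]>
[9] <C=(x x), E={x↦2}, S={0↦clo(λx. (x x), ∅), 1↦clo(λx. (x x), ∅), 2↦clo(λx. (x x), ∅)}, K=∅>
[10] <C=x, E={x↦2}, S={0↦clo(λx. (x x), ∅), 1↦clo(λx. (x x), ∅), 2↦clo(λx. (x x), ∅)}, K=[arg]>
[11] <C=x, E={x↦2}, S={0↦clo(λx. (x x), ∅), 1↦clo(λx. (x x), ∅), 2↦clo(λx. (x x), ∅)}, K=[fun]>
[12] <C=(x x), E={x↦3}, S={0↦clo(λx. (x x), ∅), 1↦clo(λx. (x x), ∅), 2↦clo(λx. (x x), ∅), 3↦clo(λx. (x x), ∅)}, K=∅>
[13] <C=x, E={x↦3}, S={0↦clo(λx. (x x), ∅), 1↦clo(λx. (x x), ∅), 2↦clo(λx. (x x), ∅), 3↦clo(λx. (x x), ∅)}, K=[arg]>
[14] <C=x, E={x↦3}, S={0↦clo(λx. (x x), ∅), 1↦clo(λx. (x x), ∅), 2↦clo(λx. (x x), ∅), 3↦clo(λx. (x x), ∅)}, K=[fun]>
[15] <C=(x x), E={x↦4}, S={0↦clo(λx. (x x), ∅), 1↦clo(λx. (x x), ∅), 2↦clo(λx. (x x), ∅), 3↦clo(λx. (x x), ∅), 4↦clo(λx. (x x), ∅)}, K=∅>
→ 15 transitions taken and the configuration is still not final: no result within 15 steps

Answer: DIVERGES (no final state within 15 steps)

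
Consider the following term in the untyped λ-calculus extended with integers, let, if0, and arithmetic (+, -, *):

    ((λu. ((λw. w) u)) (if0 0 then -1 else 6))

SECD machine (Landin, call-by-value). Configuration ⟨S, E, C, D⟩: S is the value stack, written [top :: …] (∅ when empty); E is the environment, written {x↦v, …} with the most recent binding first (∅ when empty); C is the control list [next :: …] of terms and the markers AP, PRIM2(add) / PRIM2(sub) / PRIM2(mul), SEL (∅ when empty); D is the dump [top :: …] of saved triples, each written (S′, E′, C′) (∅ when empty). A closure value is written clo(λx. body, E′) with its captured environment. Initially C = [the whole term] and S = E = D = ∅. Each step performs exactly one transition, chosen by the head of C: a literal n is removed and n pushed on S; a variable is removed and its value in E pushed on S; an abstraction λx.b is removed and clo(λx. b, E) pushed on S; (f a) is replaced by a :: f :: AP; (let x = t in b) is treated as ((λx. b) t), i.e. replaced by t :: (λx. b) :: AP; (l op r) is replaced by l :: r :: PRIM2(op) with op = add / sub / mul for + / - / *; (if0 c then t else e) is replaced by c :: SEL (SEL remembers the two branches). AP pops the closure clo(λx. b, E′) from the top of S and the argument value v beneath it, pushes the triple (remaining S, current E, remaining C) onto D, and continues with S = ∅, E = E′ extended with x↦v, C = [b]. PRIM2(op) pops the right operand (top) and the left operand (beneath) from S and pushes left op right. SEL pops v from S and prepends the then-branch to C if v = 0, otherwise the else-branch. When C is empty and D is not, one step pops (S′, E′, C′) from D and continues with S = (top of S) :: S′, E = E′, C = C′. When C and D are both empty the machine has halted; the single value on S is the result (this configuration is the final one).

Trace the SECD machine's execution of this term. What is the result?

t=0: <S=∅, E=∅, C=[((λu. ((λw. w) u)) (if0 0 then -1 else 6))], D=∅>
t=1: <S=∅, E=∅, C=[(if0 0 then -1 else 6) :: (λu. ((λw. w) u)) :: AP], D=∅>
t=2: <S=∅, E=∅, C=[0 :: SEL :: (λu. ((λw. w) u)) :: AP], D=∅>
t=3: <S=[0], E=∅, C=[SEL :: (λu. ((λw. w) u)) :: AP], D=∅>
t=4: <S=∅, E=∅, C=[-1 :: (λu. ((λw. w) u)) :: AP], D=∅>
t=5: <S=[-1], E=∅, C=[(λu. ((λw. w) u)) :: AP], D=∅>
t=6: <S=[clo(λu. ((λw. w) u), ∅) :: -1], E=∅, C=[AP], D=∅>
t=7: <S=∅, E={u↦-1}, C=[((λw. w) u)], D=[(∅, ∅, ∅)]>
t=8: <S=∅, E={u↦-1}, C=[u :: (λw. w) :: AP], D=[(∅, ∅, ∅)]>
t=9: <S=[-1], E={u↦-1}, C=[(λw. w) :: AP], D=[(∅, ∅, ∅)]>
t=10: <S=[clo(λw. w, {u↦-1}) :: -1], E={u↦-1}, C=[AP], D=[(∅, ∅, ∅)]>
t=11: <S=∅, E={w↦-1, u↦-1}, C=[w], D=[(∅, {u↦-1}, ∅) :: (∅, ∅, ∅)]>
t=12: <S=[-1], E={w↦-1, u↦-1}, C=∅, D=[(∅, {u↦-1}, ∅) :: (∅, ∅, ∅)]>
t=13: <S=[-1], E={u↦-1}, C=∅, D=[(∅, ∅, ∅)]>
t=14: <S=[-1], E=∅, C=∅, D=∅>
→ final value -1

Answer: -1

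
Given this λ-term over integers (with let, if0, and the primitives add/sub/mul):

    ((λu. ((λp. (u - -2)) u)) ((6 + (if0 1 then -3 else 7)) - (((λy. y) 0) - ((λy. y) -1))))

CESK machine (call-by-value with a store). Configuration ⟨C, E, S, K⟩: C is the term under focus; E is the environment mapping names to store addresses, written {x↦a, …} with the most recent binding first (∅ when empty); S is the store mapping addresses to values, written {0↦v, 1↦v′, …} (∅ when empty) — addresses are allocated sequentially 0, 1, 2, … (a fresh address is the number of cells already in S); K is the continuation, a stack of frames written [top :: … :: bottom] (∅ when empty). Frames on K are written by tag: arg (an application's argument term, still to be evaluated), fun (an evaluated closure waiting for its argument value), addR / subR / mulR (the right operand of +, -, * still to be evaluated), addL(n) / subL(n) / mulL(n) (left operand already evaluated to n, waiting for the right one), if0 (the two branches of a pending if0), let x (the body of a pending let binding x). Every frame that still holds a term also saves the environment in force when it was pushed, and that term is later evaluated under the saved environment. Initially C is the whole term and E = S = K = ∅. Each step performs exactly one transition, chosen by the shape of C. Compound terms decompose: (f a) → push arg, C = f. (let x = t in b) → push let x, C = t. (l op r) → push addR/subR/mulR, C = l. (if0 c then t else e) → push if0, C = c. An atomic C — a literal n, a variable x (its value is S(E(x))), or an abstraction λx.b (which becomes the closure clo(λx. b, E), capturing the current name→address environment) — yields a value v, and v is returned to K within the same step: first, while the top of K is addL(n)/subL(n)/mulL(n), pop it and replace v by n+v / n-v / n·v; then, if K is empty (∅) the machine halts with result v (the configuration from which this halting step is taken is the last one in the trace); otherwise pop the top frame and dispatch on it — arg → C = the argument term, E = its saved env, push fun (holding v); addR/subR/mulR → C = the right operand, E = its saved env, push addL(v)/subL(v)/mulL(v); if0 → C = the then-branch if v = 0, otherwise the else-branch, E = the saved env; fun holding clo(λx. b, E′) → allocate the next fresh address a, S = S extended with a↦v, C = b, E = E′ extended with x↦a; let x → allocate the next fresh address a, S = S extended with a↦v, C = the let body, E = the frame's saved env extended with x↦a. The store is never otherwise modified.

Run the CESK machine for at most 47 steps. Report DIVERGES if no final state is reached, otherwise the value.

[0] [C=((λu. ((λp. (u - -2)) u)) ((6 + (if0 1 then -3 else 7)) - (((λy. y) 0) - ((λy. y) -1)))) | E=∅ | S=∅ | K=∅]
[1] [C=(λu. ((λp. (u - -2)) u)) | E=∅ | S=∅ | K=[arg]]
[2] [C=((6 + (if0 1 then -3 else 7)) - (((λy. y) 0) - ((λy. y) -1))) | E=∅ | S=∅ | K=[fun]]
[3] [C=(6 + (if0 1 then -3 else 7)) | E=∅ | S=∅ | K=[subR :: fun]]
[4] [C=6 | E=∅ | S=∅ | K=[addR :: subR :: fun]]
[5] [C=(if0 1 then -3 else 7) | E=∅ | S=∅ | K=[addL(6) :: subR :: fun]]
[6] [C=1 | E=∅ | S=∅ | K=[if0 :: addL(6) :: subR :: fun]]
[7] [C=7 | E=∅ | S=∅ | K=[addL(6) :: subR :: fun]]
[8] [C=(((λy. y) 0) - ((λy. y) -1)) | E=∅ | S=∅ | K=[subL(13) :: fun]]
[9] [C=((λy. y) 0) | E=∅ | S=∅ | K=[subR :: subL(13) :: fun]]
[10] [C=(λy. y) | E=∅ | S=∅ | K=[arg :: subR :: subL(13) :: fun]]
[11] [C=0 | E=∅ | S=∅ | K=[fun :: subR :: subL(13) :: fun]]
[12] [C=y | E={y↦0} | S={0↦0} | K=[subR :: subL(13) :: fun]]
[13] [C=((λy. y) -1) | E=∅ | S={0↦0} | K=[subL(0) :: subL(13) :: fun]]
[14] [C=(λy. y) | E=∅ | S={0↦0} | K=[arg :: subL(0) :: subL(13) :: fun]]
[15] [C=-1 | E=∅ | S={0↦0} | K=[fun :: subL(0) :: subL(13) :: fun]]
[16] [C=y | E={y↦1} | S={0↦0, 1↦-1} | K=[subL(0) :: subL(13) :: fun]]
[17] [C=((λp. (u - -2)) u) | E={u↦2} | S={0↦0, 1↦-1, 2↦12} | K=∅]
[18] [C=(λp. (u - -2)) | E={u↦2} | S={0↦0, 1↦-1, 2↦12} | K=[arg]]
[19] [C=u | E={u↦2} | S={0↦0, 1↦-1, 2↦12} | K=[fun]]
[20] [C=(u - -2) | E={p↦3, u↦2} | S={0↦0, 1↦-1, 2↦12, 3↦12} | K=∅]
[21] [C=u | E={p↦3, u↦2} | S={0↦0, 1↦-1, 2↦12, 3↦12} | K=[subR]]
[22] [C=-2 | E={p↦3, u↦2} | S={0↦0, 1↦-1, 2↦12, 3↦12} | K=[subL(12)]]
→ final value 14

Answer: 14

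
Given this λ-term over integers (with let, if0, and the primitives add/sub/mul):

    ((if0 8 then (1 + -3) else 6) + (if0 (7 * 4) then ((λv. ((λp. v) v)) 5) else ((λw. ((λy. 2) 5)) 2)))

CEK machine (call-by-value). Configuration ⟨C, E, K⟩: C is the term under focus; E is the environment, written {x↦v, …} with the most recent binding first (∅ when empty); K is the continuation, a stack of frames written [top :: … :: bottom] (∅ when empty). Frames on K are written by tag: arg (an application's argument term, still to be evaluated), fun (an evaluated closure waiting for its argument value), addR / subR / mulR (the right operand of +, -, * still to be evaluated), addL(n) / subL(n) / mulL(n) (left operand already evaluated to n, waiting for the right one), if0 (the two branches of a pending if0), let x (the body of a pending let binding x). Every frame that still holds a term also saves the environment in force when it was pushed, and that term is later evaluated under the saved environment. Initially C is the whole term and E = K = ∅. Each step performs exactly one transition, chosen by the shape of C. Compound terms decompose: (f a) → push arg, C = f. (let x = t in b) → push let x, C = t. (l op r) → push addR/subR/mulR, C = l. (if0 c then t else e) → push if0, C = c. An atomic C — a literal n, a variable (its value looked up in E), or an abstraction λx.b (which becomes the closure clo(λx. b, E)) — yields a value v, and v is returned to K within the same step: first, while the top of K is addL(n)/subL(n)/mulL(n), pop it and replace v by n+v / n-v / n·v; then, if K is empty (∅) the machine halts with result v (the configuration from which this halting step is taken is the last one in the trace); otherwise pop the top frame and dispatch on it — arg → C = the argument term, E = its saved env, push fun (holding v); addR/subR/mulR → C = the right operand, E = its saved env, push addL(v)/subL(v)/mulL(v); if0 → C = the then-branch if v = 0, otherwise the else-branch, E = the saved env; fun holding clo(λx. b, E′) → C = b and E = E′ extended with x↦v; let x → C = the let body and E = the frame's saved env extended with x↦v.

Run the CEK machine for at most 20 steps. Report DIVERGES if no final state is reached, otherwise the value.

0. <C=((if0 8 then (1 + -3) else 6) + (if0 (7 * 4) then ((λv. ((λp. v) v)) 5) else ((λw. ((λy. 2) 5)) 2))), E=∅, K=∅>
1. <C=(if0 8 then (1 + -3) else 6), E=∅, K=[addR]>
2. <C=8, E=∅, K=[if0 :: addR]>
3. <C=6, E=∅, K=[addR]>
4. <C=(if0 (7 * 4) then ((λv. ((λp. v) v)) 5) else ((λw. ((λy. 2) 5)) 2)), E=∅, K=[addL(6)]>
5. <C=(7 * 4), E=∅, K=[if0 :: addL(6)]>
6. <C=7, E=∅, K=[mulR :: if0 :: addL(6)]>
7. <C=4, E=∅, K=[mulL(7) :: if0 :: addL(6)]>
8. <C=((λw. ((λy. 2) 5)) 2), E=∅, K=[addL(6)]>
9. <C=(λw. ((λy. 2) 5)), E=∅, K=[arg :: addL(6)]>
10. <C=2, E=∅, K=[fun :: addL(6)]>
11. <C=((λy. 2) 5), E={w↦2}, K=[addL(6)]>
12. <C=(λy. 2), E={w↦2}, K=[arg :: addL(6)]>
13. <C=5, E={w↦2}, K=[fun :: addL(6)]>
14. <C=2, E={y↦5, w↦2}, K=[addL(6)]>
→ final value 8

Answer: 8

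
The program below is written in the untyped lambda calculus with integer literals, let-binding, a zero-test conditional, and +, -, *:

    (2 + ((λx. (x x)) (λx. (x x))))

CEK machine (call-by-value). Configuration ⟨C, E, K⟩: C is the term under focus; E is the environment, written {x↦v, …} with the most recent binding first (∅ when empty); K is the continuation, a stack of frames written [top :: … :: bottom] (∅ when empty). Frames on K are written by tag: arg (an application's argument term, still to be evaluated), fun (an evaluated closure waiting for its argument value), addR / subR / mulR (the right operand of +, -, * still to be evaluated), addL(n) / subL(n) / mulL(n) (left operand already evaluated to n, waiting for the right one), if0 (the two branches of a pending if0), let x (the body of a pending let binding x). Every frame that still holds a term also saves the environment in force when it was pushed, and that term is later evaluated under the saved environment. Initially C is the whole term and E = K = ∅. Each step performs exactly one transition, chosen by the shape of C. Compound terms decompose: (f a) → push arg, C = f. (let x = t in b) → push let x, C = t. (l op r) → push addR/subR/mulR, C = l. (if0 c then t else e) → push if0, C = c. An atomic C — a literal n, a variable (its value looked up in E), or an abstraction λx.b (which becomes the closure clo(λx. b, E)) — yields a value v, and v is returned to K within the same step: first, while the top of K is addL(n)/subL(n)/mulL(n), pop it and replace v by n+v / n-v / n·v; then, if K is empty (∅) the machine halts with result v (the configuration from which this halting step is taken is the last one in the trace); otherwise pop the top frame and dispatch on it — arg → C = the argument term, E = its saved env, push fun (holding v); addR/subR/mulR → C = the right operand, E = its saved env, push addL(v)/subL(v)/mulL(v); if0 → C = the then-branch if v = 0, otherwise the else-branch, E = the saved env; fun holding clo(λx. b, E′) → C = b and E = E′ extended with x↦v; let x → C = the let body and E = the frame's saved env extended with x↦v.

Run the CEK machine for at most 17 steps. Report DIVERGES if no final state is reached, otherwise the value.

Answer: DIVERGES (no final state within 17 steps)

Machine steps:
t=0: <C=(2 + ((λx. (x x)) (λx. (x x)))), E=∅, K=∅>
t=1: <C=2, E=∅, K=[addR]>
t=2: <C=((λx. (x x)) (λx. (x x))), E=∅, K=[addL(2)]>
t=3: <C=(λx. (x x)), E=∅, K=[arg :: addL(2)]>
t=4: <C=(λx. (x x)), E=∅, K=[fun :: addL(2)]>
t=5: <C=(x x), E={x↦clo(λx. (x x), ∅)}, K=[addL(2)]>
t=6: <C=x, E={x↦clo(λx. (x x), ∅)}, K=[arg :: addL(2)]>
t=7: <C=x, E={x↦clo(λx. (x x), ∅)}, K=[fun :: addL(2)]>
… configuration repeats with period 3 (steps 5–7 recur indefinitely) …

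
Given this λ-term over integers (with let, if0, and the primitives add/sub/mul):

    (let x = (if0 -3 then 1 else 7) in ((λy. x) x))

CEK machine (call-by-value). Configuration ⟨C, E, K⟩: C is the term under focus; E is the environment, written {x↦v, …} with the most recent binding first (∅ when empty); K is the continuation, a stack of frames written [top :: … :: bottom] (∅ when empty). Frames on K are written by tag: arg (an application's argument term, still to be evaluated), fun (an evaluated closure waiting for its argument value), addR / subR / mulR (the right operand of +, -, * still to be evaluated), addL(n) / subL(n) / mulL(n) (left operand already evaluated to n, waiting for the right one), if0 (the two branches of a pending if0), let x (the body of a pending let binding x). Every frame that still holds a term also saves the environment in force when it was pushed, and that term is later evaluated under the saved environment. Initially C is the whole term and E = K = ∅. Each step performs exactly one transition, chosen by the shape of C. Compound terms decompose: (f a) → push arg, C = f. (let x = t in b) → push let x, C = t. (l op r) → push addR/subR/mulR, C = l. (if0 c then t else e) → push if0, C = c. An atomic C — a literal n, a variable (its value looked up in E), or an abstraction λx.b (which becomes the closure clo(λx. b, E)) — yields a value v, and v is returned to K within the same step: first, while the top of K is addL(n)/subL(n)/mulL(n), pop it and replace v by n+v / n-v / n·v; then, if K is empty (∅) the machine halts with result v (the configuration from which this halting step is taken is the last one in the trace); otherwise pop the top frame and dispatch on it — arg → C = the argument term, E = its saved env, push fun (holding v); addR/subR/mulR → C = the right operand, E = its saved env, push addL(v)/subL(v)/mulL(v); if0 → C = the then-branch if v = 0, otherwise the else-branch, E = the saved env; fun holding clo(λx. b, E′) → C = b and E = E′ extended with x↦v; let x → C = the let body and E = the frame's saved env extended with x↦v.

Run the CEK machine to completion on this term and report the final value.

t=0: ⟨C=(let x = (if0 -3 then 1 else 7) in ((λy. x) x)); E=∅; K=∅⟩
t=1: ⟨C=(if0 -3 then 1 else 7); E=∅; K=[let x]⟩
t=2: ⟨C=-3; E=∅; K=[if0 :: let x]⟩
t=3: ⟨C=7; E=∅; K=[let x]⟩
t=4: ⟨C=((λy. x) x); E={x↦7}; K=∅⟩
t=5: ⟨C=(λy. x); E={x↦7}; K=[arg]⟩
t=6: ⟨C=x; E={x↦7}; K=[fun]⟩
t=7: ⟨C=x; E={y↦7, x↦7}; K=∅⟩
→ final value 7

Answer: 7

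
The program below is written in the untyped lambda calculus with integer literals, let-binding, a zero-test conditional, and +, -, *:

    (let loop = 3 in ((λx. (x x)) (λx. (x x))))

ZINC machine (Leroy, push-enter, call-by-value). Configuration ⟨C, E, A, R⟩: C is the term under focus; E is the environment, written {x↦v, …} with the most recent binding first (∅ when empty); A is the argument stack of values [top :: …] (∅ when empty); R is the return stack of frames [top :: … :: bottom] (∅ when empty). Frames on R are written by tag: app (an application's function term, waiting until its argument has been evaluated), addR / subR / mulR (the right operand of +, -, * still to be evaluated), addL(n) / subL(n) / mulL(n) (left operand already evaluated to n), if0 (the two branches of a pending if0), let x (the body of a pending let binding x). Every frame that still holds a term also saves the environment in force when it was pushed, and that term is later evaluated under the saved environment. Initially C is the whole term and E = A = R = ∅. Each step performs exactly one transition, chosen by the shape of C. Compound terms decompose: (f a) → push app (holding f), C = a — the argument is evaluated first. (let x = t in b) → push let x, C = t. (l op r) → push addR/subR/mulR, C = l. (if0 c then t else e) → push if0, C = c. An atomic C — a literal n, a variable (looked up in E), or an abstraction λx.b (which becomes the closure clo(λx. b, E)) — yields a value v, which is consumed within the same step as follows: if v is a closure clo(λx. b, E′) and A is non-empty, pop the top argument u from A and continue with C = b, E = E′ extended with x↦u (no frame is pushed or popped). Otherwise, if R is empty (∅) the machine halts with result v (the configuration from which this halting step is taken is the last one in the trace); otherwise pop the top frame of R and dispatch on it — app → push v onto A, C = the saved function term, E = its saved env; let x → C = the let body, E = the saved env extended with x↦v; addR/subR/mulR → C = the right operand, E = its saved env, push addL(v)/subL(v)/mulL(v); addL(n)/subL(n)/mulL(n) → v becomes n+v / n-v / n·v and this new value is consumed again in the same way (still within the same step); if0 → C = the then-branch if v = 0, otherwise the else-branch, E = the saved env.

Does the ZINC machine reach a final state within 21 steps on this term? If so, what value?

step 0: ⟨C=(let loop = 3 in ((λx. (x x)) (λx. (x x)))); E=∅; A=∅; R=∅⟩
step 1: ⟨C=3; E=∅; A=∅; R=[let loop]⟩
step 2: ⟨C=((λx. (x x)) (λx. (x x))); E={loop↦3}; A=∅; R=∅⟩
step 3: ⟨C=(λx. (x x)); E={loop↦3}; A=∅; R=[app]⟩
step 4: ⟨C=(λx. (x x)); E={loop↦3}; A=[clo(λx. (x x), {loop↦3})]; R=∅⟩
step 5: ⟨C=(x x); E={x↦clo(λx. (x x), {loop↦3}), loop↦3}; A=∅; R=∅⟩
step 6: ⟨C=x; E={x↦clo(λx. (x x), {loop↦3}), loop↦3}; A=∅; R=[app]⟩
step 7: ⟨C=x; E={x↦clo(λx. (x x), {loop↦3}), loop↦3}; A=[clo(λx. (x x), {loop↦3})]; R=∅⟩
… configuration repeats with period 3 (steps 5–7 recur indefinitely) …

Answer: DIVERGES (no final state within 21 steps)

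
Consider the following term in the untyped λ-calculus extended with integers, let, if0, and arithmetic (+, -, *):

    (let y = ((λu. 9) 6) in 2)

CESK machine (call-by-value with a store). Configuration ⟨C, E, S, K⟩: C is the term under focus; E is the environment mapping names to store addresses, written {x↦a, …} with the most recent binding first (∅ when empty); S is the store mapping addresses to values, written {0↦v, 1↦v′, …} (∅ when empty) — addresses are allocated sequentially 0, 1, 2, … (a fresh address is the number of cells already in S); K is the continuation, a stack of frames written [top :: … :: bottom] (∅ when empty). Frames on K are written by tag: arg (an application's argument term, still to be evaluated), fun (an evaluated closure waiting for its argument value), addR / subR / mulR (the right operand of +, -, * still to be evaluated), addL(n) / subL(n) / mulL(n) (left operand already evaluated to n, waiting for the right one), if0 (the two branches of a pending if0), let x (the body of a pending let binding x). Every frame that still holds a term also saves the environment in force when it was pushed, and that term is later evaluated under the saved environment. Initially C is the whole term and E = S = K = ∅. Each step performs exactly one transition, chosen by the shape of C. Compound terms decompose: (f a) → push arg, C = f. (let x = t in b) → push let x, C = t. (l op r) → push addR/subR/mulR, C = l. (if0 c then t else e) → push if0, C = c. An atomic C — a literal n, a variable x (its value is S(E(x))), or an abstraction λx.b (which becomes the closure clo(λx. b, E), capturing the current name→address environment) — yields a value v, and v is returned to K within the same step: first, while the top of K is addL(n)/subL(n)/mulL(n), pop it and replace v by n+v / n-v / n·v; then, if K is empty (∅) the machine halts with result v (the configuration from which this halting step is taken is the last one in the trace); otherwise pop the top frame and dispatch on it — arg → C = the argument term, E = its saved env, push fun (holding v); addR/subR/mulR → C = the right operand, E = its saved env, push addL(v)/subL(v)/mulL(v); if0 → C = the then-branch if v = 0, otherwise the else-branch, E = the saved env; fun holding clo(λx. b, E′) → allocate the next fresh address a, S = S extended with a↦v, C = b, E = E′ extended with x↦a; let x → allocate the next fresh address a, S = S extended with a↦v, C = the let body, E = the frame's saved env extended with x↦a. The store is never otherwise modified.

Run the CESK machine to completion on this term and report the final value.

Answer: 2

Execution trace:
[0] [C=(let y = ((λu. 9) 6) in 2) | E=∅ | S=∅ | K=∅]
[1] [C=((λu. 9) 6) | E=∅ | S=∅ | K=[let y]]
[2] [C=(λu. 9) | E=∅ | S=∅ | K=[arg :: let y]]
[3] [C=6 | E=∅ | S=∅ | K=[fun :: let y]]
[4] [C=9 | E={u↦0} | S={0↦6} | K=[let y]]
[5] [C=2 | E={y↦1} | S={0↦6, 1↦9} | K=∅]
→ final value 2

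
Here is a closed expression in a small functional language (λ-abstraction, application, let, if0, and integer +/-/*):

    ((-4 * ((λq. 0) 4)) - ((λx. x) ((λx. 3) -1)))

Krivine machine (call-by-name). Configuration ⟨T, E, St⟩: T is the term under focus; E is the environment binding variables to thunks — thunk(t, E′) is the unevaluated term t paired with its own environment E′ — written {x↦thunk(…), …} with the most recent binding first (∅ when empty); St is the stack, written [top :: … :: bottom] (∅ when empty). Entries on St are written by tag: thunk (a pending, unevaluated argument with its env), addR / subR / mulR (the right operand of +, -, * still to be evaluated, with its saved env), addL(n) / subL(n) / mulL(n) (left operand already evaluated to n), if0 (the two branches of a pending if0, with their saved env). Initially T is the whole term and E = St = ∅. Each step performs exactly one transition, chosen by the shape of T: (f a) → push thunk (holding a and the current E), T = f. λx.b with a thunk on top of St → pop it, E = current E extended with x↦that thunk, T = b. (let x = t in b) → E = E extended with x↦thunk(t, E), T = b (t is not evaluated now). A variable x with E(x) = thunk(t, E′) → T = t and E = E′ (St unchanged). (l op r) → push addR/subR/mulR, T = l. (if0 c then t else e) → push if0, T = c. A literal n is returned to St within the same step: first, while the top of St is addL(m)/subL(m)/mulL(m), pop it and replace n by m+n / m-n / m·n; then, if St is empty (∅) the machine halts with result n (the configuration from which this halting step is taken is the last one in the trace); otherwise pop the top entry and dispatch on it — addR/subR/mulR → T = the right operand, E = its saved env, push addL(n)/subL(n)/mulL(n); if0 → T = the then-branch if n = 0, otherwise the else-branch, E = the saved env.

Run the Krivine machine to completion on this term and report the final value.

Answer: -3

Machine steps:
[0] ⟨T=((-4 * ((λq. 0) 4)) - ((λx. x) ((λx. 3) -1))); E=∅; St=∅⟩
[1] ⟨T=(-4 * ((λq. 0) 4)); E=∅; St=[subR]⟩
[2] ⟨T=-4; E=∅; St=[mulR :: subR]⟩
[3] ⟨T=((λq. 0) 4); E=∅; St=[mulL(-4) :: subR]⟩
[4] ⟨T=(λq. 0); E=∅; St=[thunk :: mulL(-4) :: subR]⟩
[5] ⟨T=0; E={q↦thunk(4, ∅)}; St=[mulL(-4) :: subR]⟩
[6] ⟨T=((λx. x) ((λx. 3) -1)); E=∅; St=[subL(0)]⟩
[7] ⟨T=(λx. x); E=∅; St=[thunk :: subL(0)]⟩
[8] ⟨T=x; E={x↦thunk(((λx. 3) -1), ∅)}; St=[subL(0)]⟩
[9] ⟨T=((λx. 3) -1); E=∅; St=[subL(0)]⟩
[10] ⟨T=(λx. 3); E=∅; St=[thunk :: subL(0)]⟩
[11] ⟨T=3; E={x↦thunk(-1, ∅)}; St=[subL(0)]⟩
→ final value -3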